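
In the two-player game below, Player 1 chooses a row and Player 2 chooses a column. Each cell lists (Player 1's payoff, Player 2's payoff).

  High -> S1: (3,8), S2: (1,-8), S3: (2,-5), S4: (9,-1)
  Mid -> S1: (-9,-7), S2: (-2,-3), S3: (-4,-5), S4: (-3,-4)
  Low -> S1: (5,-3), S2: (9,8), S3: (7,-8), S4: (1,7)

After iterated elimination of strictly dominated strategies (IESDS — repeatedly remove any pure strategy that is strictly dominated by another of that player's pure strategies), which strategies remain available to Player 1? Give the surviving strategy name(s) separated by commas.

High, Low

For Player 1, High strictly dominates Mid on the remaining columns (S1: 3>-9, S2: 1>-2, S3: 2>-4, S4: 9>-3); eliminate Mid.
Column S3 is eliminated: S1 beats it against every remaining row (High: 8>-5, Low: -3>-8).
Among the remaining strategies, none is strictly dominated by another pure strategy of the same player, so the elimination stops.
Surviving strategies — Player 1: {High, Low}; Player 2: {S1, S2, S4}.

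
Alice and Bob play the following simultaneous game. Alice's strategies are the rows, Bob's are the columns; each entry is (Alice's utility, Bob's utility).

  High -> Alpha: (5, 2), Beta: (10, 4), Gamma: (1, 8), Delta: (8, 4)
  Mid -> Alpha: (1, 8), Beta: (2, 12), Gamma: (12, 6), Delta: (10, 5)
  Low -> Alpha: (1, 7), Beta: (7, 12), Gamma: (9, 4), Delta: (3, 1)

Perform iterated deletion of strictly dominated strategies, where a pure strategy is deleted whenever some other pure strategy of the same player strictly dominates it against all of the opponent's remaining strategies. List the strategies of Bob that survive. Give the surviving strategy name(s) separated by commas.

Beta, Gamma

Bob's strategy Alpha is strictly dominated by Beta (High: 4>2, Mid: 12>8, Low: 12>7) and is removed.
Bob's strategy Delta is strictly dominated by Gamma (High: 8>4, Mid: 6>5, Low: 4>1) and is removed.
Among the remaining strategies, none is strictly dominated by another pure strategy of the same player, so the elimination stops.
Surviving strategies — Alice: {High, Mid, Low}; Bob: {Beta, Gamma}.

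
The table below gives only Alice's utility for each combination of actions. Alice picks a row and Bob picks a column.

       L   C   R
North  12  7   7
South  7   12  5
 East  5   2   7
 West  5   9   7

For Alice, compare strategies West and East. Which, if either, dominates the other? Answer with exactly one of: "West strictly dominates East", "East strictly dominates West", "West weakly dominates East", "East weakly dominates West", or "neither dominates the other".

West's payoffs vs East's, by Bob's action — L: 5=5, C: 9>2, R: 7=7.
West is at least as good everywhere and strictly better somewhere (tied only at L, R), so West weakly but not strictly dominates East.

West weakly dominates East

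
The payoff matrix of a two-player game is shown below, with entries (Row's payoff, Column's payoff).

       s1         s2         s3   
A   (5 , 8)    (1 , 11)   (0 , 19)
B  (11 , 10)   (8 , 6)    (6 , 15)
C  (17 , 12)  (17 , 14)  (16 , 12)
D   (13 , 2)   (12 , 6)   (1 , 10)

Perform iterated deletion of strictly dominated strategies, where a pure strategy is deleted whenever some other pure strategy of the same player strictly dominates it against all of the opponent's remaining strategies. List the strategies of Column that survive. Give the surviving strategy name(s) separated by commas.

Row A is eliminated: B beats it against every remaining column (s1: 11>5, s2: 8>1, s3: 6>0).
Row's strategy B is strictly dominated by C (s1: 17>11, s2: 17>8, s3: 16>6) and is removed.
Row's strategy D is strictly dominated by C (s1: 17>13, s2: 17>12, s3: 16>1) and is removed.
Column s1 is eliminated: s2 beats it against every remaining row (C: 14>12).
For Column, s2 strictly dominates s3 on the remaining rows (C: 14>12); eliminate s3.
Among the remaining strategies, none is strictly dominated by another pure strategy of the same player, so the elimination stops.
Surviving strategies — Row: {C}; Column: {s2}.

s2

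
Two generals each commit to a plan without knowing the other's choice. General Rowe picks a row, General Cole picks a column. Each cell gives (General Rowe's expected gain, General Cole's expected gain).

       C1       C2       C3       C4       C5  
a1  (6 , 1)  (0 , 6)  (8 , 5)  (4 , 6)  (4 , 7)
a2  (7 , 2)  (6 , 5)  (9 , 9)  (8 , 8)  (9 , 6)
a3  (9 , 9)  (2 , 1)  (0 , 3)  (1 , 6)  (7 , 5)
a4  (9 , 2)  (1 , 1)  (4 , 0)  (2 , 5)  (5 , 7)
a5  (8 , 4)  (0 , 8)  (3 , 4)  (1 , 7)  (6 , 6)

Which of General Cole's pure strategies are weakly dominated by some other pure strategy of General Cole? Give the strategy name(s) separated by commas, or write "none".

C1: no other strategy beats it everywhere (C2 at a3 (9>1); C3 at a3 (9>3); C4 at a3 (9>6); C5 at a3 (9>5)).
Nothing dominates C2: C1 at a1 (6>1); C3 at a1 (6>5); C4 at a5 (8>7); C5 at a5 (8>6).
C3 is not dominated — it holds its own against C1 at a1 (5>1); C2 at a2 (9>5); C4 at a2 (9>8); C5 at a2 (9>6).
Nothing dominates C4: C1 at a1 (6>1); C2 at a2 (8>5); C3 at a1 (6>5); C5 at a2 (8>6).
C5 is not dominated — it holds its own against C1 at a1 (7>1); C2 at a1 (7>6); C3 at a1 (7>5); C4 at a1 (7>6).

none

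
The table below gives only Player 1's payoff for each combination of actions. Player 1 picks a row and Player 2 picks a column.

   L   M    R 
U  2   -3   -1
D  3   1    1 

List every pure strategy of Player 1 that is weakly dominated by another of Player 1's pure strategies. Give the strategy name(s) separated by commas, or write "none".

U: dominated, since D does at least as well everywhere (L: 3>2, M: 1>-3, R: 1>-1).
D: no other strategy beats it everywhere (U at L (3>2)).

U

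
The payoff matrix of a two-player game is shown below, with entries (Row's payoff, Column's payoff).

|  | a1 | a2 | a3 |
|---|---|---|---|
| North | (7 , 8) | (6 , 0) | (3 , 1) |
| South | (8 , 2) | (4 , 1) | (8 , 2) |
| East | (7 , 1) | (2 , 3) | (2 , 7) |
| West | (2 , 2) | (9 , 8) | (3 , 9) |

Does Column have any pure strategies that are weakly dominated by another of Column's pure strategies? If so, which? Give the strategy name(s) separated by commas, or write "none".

a1: no other strategy beats it everywhere (a2 at North (8>0); a3 at North (8>1)).
a2: dominated, since a3 does at least as well everywhere (North: 1>0, South: 2>1, East: 7>3, West: 9>8).
a3 is not dominated — it holds its own against a1 at East (7>1); a2 at North (1>0).

a2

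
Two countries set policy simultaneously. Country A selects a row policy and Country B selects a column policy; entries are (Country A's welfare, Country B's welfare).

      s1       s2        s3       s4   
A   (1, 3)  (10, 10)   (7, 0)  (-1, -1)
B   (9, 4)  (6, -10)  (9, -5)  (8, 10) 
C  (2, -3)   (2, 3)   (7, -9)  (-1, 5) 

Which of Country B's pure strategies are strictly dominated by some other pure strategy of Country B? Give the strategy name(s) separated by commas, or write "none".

s3

Nothing dominates s1: s2 at B (4>-10); s3 at A (3>0); s4 at A (3>-1).
s2: no other strategy beats it everywhere (s1 at A (10>3); s3 at A (10>0); s4 at A (10>-1)).
s1 strictly dominates s3 — A: 3>0, B: 4>-5, C: -3>-9.
Nothing dominates s4: s1 at B (10>4); s2 at B (10>-10); s3 at B (10>-5).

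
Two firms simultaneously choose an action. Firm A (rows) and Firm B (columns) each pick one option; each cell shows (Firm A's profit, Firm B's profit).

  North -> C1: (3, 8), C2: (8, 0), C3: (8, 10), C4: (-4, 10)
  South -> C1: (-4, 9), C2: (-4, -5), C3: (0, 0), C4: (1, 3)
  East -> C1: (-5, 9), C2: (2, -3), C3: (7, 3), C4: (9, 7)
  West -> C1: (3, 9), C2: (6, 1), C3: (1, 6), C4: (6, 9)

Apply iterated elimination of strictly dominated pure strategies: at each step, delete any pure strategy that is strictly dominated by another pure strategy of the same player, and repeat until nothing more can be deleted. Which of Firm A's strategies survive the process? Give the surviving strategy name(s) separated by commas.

For Firm A, West strictly dominates South on the remaining columns (C1: 3>-4, C2: 6>-4, C3: 1>0, C4: 6>1); eliminate South.
Firm B's strategy C2 is strictly dominated by C1 (North: 8>0, East: 9>-3, West: 9>1) and is removed.
Among the remaining strategies, none is strictly dominated by another pure strategy of the same player, so the elimination stops.
Surviving strategies — Firm A: {North, East, West}; Firm B: {C1, C3, C4}.

North, East, West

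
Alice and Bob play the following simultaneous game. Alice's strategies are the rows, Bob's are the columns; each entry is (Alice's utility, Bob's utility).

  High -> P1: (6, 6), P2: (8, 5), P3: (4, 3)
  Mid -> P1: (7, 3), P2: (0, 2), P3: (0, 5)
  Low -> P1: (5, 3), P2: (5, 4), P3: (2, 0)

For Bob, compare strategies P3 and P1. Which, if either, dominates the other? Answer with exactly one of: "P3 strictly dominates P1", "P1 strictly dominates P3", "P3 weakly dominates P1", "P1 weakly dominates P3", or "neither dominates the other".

Compare P3 to P1 across each choice by Alice: High: 3<6, Mid: 5>3, Low: 0<3.
P3 does better at Mid but worse at High, Low; neither strategy dominates the other.

neither dominates the other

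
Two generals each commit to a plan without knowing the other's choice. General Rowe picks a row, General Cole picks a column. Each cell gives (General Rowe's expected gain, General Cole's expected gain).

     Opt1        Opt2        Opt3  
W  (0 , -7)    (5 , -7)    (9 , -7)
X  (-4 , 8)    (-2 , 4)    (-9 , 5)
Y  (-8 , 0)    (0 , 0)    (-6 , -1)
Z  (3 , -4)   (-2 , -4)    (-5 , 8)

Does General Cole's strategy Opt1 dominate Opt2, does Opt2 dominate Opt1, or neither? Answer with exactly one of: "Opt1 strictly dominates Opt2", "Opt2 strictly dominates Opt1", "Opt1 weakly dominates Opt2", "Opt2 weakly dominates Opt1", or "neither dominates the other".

Compare Opt1 to Opt2 across each choice by General Rowe: W: -7=-7, X: 8>4, Y: 0=0, Z: -4=-4.
Opt1 is at least as good everywhere and strictly better somewhere (tied only at W, Y, Z), so Opt1 weakly but not strictly dominates Opt2.

Opt1 weakly dominates Opt2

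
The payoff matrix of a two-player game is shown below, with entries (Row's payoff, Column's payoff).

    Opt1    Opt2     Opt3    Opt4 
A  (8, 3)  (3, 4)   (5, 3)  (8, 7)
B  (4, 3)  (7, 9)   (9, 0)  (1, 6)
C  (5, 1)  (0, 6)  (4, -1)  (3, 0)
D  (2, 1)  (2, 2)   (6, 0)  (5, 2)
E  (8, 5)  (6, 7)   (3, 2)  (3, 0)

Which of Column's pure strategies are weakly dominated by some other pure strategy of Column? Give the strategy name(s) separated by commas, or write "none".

Opt2 weakly dominates Opt1 — A: 4>3, B: 9>3, C: 6>1, D: 2>1, E: 7>5.
Opt2: no other strategy beats it everywhere (Opt1 at A (4>3); Opt3 at A (4>3); Opt4 at B (9>6)).
Opt1 weakly dominates Opt3 — A: 3=3, B: 3>0, C: 1>-1, D: 1>0, E: 5>2.
Opt4: no other strategy beats it everywhere (Opt1 at A (7>3); Opt2 at A (7>4); Opt3 at A (7>3)).

Opt1, Opt3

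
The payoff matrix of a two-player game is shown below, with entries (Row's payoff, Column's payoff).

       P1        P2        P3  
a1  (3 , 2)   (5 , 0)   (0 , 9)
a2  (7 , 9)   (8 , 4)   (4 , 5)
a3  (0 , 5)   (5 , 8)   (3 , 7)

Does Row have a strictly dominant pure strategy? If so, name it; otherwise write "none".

a2

a2 vs a1: P1: 7>3, P2: 8>5, P3: 4>0.
a2 vs a3: P1: 7>0, P2: 8>5, P3: 4>3.
a2 strictly beats every other strategy against every opponent action, so it is strictly dominant.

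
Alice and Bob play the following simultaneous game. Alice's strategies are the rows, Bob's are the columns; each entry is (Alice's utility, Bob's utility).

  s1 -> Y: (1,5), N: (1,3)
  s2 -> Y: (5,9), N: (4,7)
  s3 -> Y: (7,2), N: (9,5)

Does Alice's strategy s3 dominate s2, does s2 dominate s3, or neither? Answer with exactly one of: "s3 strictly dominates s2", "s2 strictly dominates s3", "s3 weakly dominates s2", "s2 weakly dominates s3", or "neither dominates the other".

Compare s3 to s2 across every action of Bob: Y: 7>5, N: 9>4.
s3 gives a strictly higher payoff against every action of Bob, so s3 strictly dominates s2.

s3 strictly dominates s2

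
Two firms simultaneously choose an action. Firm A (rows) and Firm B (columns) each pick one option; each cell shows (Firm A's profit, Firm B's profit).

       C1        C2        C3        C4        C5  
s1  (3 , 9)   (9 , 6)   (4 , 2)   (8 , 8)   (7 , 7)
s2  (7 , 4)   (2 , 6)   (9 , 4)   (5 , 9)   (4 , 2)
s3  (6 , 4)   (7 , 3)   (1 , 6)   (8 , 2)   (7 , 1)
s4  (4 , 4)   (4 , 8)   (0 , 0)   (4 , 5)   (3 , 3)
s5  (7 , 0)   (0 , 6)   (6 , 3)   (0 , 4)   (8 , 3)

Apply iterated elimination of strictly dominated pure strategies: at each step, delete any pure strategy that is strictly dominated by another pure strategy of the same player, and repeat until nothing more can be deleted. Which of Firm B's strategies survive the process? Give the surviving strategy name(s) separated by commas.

C1, C2, C3, C4

For Firm A, s3 strictly dominates s4 on the remaining columns (C1: 6>4, C2: 7>4, C3: 1>0, C4: 8>4, C5: 7>3); eliminate s4.
For Firm B, C4 strictly dominates C5 on the remaining rows (s1: 8>7, s2: 9>2, s3: 2>1, s5: 4>3); eliminate C5.
Among the remaining strategies, none is strictly dominated by another pure strategy of the same player, so the elimination stops.
Surviving strategies — Firm A: {s1, s2, s3, s5}; Firm B: {C1, C2, C3, C4}.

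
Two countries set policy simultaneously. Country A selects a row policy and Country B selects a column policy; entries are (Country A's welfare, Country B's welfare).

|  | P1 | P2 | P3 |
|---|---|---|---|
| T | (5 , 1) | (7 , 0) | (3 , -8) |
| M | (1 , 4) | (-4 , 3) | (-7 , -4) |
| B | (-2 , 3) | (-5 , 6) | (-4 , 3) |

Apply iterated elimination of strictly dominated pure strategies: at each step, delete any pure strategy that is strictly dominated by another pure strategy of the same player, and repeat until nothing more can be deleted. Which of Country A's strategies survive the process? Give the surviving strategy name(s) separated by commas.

Country A's strategy M is strictly dominated by T (P1: 5>1, P2: 7>-4, P3: 3>-7) and is removed.
Row B is eliminated: T beats it against every remaining column (P1: 5>-2, P2: 7>-5, P3: 3>-4).
Country B's strategy P2 is strictly dominated by P1 (T: 1>0) and is removed.
Column P3 is eliminated: P1 beats it against every remaining row (T: 1>-8).
Among the remaining strategies, none is strictly dominated by another pure strategy of the same player, so the elimination stops.
Surviving strategies — Country A: {T}; Country B: {P1}.

T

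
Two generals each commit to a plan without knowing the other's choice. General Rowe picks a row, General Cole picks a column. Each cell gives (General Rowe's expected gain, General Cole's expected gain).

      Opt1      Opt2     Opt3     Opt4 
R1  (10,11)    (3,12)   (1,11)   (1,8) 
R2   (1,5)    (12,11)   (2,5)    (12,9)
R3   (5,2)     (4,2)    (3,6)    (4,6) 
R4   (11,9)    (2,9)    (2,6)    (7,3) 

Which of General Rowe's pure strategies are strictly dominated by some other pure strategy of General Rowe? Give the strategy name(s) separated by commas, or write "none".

R1 is not dominated — it holds its own against R2 at Opt1 (10>1); R3 at Opt1 (10>5); R4 at Opt2 (3>2).
R2 is not dominated — it holds its own against R1 at Opt2 (12>3); R3 at Opt2 (12>4); R4 at Opt2 (12>2).
R3: no other strategy beats it everywhere (R1 at Opt2 (4>3); R2 at Opt1 (5>1); R4 at Opt2 (4>2)).
Nothing dominates R4: R1 at Opt1 (11>10); R2 at Opt1 (11>1); R3 at Opt1 (11>5).

none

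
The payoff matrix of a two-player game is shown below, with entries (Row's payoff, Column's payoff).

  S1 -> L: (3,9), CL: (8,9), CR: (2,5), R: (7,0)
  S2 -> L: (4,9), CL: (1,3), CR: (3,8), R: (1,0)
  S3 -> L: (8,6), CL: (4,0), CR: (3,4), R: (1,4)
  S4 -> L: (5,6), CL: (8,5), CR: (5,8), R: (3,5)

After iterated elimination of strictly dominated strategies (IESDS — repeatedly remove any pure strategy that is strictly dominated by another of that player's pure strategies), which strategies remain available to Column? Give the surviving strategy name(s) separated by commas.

Row S2 is eliminated: S4 beats it against every remaining column (L: 5>4, CL: 8>1, CR: 5>3, R: 3>1).
Column's strategy R is strictly dominated by L (S1: 9>0, S3: 6>4, S4: 6>5) and is removed.
Among the remaining strategies, none is strictly dominated by another pure strategy of the same player, so the elimination stops.
Surviving strategies — Row: {S1, S3, S4}; Column: {L, CL, CR}.

L, CL, CR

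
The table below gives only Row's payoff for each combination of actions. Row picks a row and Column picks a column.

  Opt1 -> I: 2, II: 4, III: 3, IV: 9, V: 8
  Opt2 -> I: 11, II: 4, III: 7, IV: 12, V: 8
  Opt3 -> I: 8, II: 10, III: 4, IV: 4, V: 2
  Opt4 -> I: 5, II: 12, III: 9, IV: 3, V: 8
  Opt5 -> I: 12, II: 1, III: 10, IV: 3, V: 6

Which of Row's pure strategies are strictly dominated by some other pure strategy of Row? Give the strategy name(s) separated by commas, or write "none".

none

Opt1 is not dominated — it holds its own against Opt2 at II (4=4); Opt3 at IV (9>4); Opt4 at IV (9>3); Opt5 at II (4>1).
Opt2 is not dominated — it holds its own against Opt1 at I (11>2); Opt3 at I (11>8); Opt4 at I (11>5); Opt5 at II (4>1).
Opt3 is not dominated — it holds its own against Opt1 at I (8>2); Opt2 at II (10>4); Opt4 at I (8>5); Opt5 at II (10>1).
Nothing dominates Opt4: Opt1 at I (5>2); Opt2 at II (12>4); Opt3 at II (12>10); Opt5 at II (12>1).
Opt5: no other strategy beats it everywhere (Opt1 at I (12>2); Opt2 at I (12>11); Opt3 at I (12>8); Opt4 at I (12>5)).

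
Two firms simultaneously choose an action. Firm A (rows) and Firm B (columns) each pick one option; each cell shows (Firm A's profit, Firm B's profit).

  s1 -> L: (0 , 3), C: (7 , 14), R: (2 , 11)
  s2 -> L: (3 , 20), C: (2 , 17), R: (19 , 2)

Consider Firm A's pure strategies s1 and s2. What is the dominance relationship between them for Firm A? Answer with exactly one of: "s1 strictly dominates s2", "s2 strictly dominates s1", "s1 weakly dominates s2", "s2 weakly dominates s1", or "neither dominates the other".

s1's payoffs vs s2's, by Firm B's action — L: 0<3, C: 7>2, R: 2<19.
s1 does better at C but worse at L, R; neither strategy dominates the other.

neither dominates the other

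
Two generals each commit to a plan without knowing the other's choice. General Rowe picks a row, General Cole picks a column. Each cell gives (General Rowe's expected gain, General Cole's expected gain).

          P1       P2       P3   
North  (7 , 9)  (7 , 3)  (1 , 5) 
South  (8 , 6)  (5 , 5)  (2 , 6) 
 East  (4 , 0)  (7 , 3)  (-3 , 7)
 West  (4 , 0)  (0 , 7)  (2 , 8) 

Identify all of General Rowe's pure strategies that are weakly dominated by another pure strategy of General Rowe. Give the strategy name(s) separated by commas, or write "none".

Nothing dominates North: South at P2 (7>5); East at P1 (7>4); West at P1 (7>4).
Nothing dominates South: North at P1 (8>7); East at P1 (8>4); West at P1 (8>4).
North weakly dominates East — P1: 7>4, P2: 7=7, P3: 1>-3.
South weakly dominates West — P1: 8>4, P2: 5>0, P3: 2=2.

East, West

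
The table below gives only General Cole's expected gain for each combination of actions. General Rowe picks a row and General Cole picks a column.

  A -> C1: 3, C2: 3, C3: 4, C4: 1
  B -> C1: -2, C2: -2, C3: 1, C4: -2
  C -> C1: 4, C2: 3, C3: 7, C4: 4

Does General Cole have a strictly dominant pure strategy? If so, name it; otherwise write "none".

C3

C3 vs C1: A: 4>3, B: 1>-2, C: 7>4.
C3 vs C2: A: 4>3, B: 1>-2, C: 7>3.
C3 vs C4: A: 4>1, B: 1>-2, C: 7>4.
C3 strictly beats every other strategy against every opponent action, so it is strictly dominant.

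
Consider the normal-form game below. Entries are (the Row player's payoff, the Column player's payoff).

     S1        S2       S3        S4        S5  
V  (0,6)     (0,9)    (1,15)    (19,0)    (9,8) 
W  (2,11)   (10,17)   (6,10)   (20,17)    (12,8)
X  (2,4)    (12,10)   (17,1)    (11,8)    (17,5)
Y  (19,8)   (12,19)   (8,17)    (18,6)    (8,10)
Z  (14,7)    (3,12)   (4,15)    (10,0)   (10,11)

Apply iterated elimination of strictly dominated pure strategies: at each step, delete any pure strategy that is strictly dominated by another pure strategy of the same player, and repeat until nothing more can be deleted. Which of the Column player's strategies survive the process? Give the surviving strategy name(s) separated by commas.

S2, S4

Row V is eliminated: W beats it against every remaining column (S1: 2>0, S2: 10>0, S3: 6>1, S4: 20>19, S5: 12>9).
Column S1 is eliminated: S2 beats it against every remaining row (W: 17>11, X: 10>4, Y: 19>8, Z: 12>7).
Row Z is eliminated: W beats it against every remaining column (S2: 10>3, S3: 6>4, S4: 20>10, S5: 12>10).
The Column player's strategy S3 is strictly dominated by S2 (W: 17>10, X: 10>1, Y: 19>17) and is removed.
The Column player's strategy S5 is strictly dominated by S2 (W: 17>8, X: 10>5, Y: 19>10) and is removed.
Among the remaining strategies, none is strictly dominated by another pure strategy of the same player, so the elimination stops.
Surviving strategies — the Row player: {W, X, Y}; the Column player: {S2, S4}.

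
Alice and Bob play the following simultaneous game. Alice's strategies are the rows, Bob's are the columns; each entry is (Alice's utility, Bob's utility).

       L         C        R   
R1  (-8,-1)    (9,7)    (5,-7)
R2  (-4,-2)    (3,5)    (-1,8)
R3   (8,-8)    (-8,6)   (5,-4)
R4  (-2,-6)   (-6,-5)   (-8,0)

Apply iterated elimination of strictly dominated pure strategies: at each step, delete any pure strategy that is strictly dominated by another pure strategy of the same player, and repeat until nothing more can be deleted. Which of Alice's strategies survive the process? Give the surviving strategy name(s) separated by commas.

Bob's strategy L is strictly dominated by C (R1: 7>-1, R2: 5>-2, R3: 6>-8, R4: -5>-6) and is removed.
Row R2 is eliminated: R1 beats it against every remaining column (C: 9>3, R: 5>-1).
Row R4 is eliminated: R1 beats it against every remaining column (C: 9>-6, R: 5>-8).
For Bob, C strictly dominates R on the remaining rows (R1: 7>-7, R3: 6>-4); eliminate R.
Row R3 is eliminated: R1 beats it against every remaining column (C: 9>-8).
Among the remaining strategies, none is strictly dominated by another pure strategy of the same player, so the elimination stops.
Surviving strategies — Alice: {R1}; Bob: {C}.

R1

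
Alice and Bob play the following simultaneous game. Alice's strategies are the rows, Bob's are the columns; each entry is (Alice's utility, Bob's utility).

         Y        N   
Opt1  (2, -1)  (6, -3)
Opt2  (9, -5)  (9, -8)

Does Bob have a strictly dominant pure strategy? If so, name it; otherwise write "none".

Y vs N: Opt1: -1>-3, Opt2: -5>-8.
Y strictly beats every other strategy against every opponent action, so it is strictly dominant.

Y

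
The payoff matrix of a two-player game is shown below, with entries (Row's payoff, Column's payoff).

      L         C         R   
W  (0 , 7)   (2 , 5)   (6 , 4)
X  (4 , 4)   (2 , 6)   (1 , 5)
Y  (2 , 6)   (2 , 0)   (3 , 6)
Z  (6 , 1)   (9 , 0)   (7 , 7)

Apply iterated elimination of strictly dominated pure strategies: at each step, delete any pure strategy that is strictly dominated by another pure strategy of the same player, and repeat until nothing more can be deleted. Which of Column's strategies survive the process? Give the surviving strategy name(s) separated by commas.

R

Row W is eliminated: Z beats it against every remaining column (L: 6>0, C: 9>2, R: 7>6).
Row X is eliminated: Z beats it against every remaining column (L: 6>4, C: 9>2, R: 7>1).
Row Y is eliminated: Z beats it against every remaining column (L: 6>2, C: 9>2, R: 7>3).
Column's strategy L is strictly dominated by R (Z: 7>1) and is removed.
Column's strategy C is strictly dominated by R (Z: 7>0) and is removed.
Among the remaining strategies, none is strictly dominated by another pure strategy of the same player, so the elimination stops.
Surviving strategies — Row: {Z}; Column: {R}.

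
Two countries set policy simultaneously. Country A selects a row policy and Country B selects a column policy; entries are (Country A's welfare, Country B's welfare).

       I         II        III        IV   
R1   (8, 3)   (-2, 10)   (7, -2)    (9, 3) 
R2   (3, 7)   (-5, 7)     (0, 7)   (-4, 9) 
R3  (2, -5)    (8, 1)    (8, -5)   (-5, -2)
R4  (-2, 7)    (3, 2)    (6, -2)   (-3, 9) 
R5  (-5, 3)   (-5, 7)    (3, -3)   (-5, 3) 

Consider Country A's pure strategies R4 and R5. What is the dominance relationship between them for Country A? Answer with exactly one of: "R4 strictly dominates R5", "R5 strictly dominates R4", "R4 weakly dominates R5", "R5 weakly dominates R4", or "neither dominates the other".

R4 strictly dominates R5

Compare R4 to R5 across each choice by Country B: I: -2>-5, II: 3>-5, III: 6>3, IV: -3>-5.
Every comparison favours R4, so R4 strictly dominates R5.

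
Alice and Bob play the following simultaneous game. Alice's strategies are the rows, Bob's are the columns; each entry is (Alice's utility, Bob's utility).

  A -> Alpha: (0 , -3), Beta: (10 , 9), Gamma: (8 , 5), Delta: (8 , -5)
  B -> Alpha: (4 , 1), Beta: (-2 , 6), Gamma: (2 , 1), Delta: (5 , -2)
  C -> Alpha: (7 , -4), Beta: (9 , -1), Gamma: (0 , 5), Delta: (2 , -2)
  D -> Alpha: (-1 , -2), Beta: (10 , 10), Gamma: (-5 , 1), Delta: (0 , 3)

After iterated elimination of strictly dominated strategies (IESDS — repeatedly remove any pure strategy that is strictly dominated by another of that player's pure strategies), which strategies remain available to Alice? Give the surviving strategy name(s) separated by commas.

A, D

Bob's strategy Alpha is strictly dominated by Beta (A: 9>-3, B: 6>1, C: -1>-4, D: 10>-2) and is removed.
For Alice, A strictly dominates B on the remaining columns (Beta: 10>-2, Gamma: 8>2, Delta: 8>5); eliminate B.
For Alice, A strictly dominates C on the remaining columns (Beta: 10>9, Gamma: 8>0, Delta: 8>2); eliminate C.
Column Gamma is eliminated: Beta beats it against every remaining row (A: 9>5, D: 10>1).
For Bob, Beta strictly dominates Delta on the remaining rows (A: 9>-5, D: 10>3); eliminate Delta.
Among the remaining strategies, none is strictly dominated by another pure strategy of the same player, so the elimination stops.
Surviving strategies — Alice: {A, D}; Bob: {Beta}.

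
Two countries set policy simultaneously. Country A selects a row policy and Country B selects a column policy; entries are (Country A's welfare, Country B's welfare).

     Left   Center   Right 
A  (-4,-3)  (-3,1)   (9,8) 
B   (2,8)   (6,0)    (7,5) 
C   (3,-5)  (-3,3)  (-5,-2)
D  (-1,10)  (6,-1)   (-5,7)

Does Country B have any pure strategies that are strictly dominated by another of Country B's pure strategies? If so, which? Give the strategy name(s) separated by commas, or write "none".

Left is not dominated — it holds its own against Center at B (8>0); Right at B (8>5).
Center is not dominated — it holds its own against Left at A (1>-3); Right at C (3>-2).
Nothing dominates Right: Left at A (8>-3); Center at A (8>1).

none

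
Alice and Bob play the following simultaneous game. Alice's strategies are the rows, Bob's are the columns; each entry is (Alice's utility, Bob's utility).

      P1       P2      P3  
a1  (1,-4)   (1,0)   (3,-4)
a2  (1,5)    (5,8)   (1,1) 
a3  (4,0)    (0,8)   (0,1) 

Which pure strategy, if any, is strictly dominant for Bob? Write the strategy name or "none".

P2

P2 vs P1: a1: 0>-4, a2: 8>5, a3: 8>0.
P2 vs P3: a1: 0>-4, a2: 8>1, a3: 8>1.
P2 strictly beats every other strategy against every opponent action, so it is strictly dominant.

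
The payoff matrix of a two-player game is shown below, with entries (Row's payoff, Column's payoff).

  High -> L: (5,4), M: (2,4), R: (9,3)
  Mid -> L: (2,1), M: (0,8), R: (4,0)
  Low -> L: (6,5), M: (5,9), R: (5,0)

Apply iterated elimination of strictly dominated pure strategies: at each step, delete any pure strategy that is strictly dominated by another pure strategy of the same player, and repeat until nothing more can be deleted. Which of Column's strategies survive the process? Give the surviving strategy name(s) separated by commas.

M

Row Mid is eliminated: High beats it against every remaining column (L: 5>2, M: 2>0, R: 9>4).
For Column, L strictly dominates R on the remaining rows (High: 4>3, Low: 5>0); eliminate R.
For Row, Low strictly dominates High on the remaining columns (L: 6>5, M: 5>2); eliminate High.
Column L is eliminated: M beats it against every remaining row (Low: 9>5).
Among the remaining strategies, none is strictly dominated by another pure strategy of the same player, so the elimination stops.
Surviving strategies — Row: {Low}; Column: {M}.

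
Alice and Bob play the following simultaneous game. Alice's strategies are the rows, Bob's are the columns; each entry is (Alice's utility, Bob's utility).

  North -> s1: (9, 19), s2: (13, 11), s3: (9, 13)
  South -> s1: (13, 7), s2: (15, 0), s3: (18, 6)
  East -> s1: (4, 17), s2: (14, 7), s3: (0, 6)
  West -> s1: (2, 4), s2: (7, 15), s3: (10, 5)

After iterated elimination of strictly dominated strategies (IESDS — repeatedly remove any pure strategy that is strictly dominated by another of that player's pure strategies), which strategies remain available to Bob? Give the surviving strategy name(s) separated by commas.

s1

Alice's strategy North is strictly dominated by South (s1: 13>9, s2: 15>13, s3: 18>9) and is removed.
Row East is eliminated: South beats it against every remaining column (s1: 13>4, s2: 15>14, s3: 18>0).
Row West is eliminated: South beats it against every remaining column (s1: 13>2, s2: 15>7, s3: 18>10).
Bob's strategy s2 is strictly dominated by s1 (South: 7>0) and is removed.
Column s3 is eliminated: s1 beats it against every remaining row (South: 7>6).
Among the remaining strategies, none is strictly dominated by another pure strategy of the same player, so the elimination stops.
Surviving strategies — Alice: {South}; Bob: {s1}.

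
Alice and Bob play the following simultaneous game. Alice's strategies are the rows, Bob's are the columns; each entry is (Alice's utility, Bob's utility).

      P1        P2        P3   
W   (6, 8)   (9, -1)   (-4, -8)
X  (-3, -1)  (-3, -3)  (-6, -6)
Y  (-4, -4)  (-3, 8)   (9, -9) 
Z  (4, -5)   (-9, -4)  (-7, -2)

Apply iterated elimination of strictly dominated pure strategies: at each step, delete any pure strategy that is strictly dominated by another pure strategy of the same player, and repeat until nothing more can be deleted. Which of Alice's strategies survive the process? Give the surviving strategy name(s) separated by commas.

For Alice, W strictly dominates X on the remaining columns (P1: 6>-3, P2: 9>-3, P3: -4>-6); eliminate X.
Row Z is eliminated: W beats it against every remaining column (P1: 6>4, P2: 9>-9, P3: -4>-7).
Bob's strategy P3 is strictly dominated by P1 (W: 8>-8, Y: -4>-9) and is removed.
For Alice, W strictly dominates Y on the remaining columns (P1: 6>-4, P2: 9>-3); eliminate Y.
For Bob, P1 strictly dominates P2 on the remaining rows (W: 8>-1); eliminate P2.
Among the remaining strategies, none is strictly dominated by another pure strategy of the same player, so the elimination stops.
Surviving strategies — Alice: {W}; Bob: {P1}.

W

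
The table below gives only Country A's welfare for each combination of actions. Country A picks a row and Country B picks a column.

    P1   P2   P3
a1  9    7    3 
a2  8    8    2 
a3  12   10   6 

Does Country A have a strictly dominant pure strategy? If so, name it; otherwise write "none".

a3 vs a1: P1: 12>9, P2: 10>7, P3: 6>3.
a3 vs a2: P1: 12>8, P2: 10>8, P3: 6>2.
a3 strictly beats every other strategy against every opponent action, so it is strictly dominant.

a3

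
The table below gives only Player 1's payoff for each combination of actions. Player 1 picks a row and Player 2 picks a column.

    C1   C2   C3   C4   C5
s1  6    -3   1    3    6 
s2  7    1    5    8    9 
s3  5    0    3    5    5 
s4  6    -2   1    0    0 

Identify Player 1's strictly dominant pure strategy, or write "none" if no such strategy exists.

s2

s2 vs s1: C1: 7>6, C2: 1>-3, C3: 5>1, C4: 8>3, C5: 9>6.
s2 vs s3: C1: 7>5, C2: 1>0, C3: 5>3, C4: 8>5, C5: 9>5.
s2 vs s4: C1: 7>6, C2: 1>-2, C3: 5>1, C4: 8>0, C5: 9>0.
s2 strictly beats every other strategy against every opponent action, so it is strictly dominant.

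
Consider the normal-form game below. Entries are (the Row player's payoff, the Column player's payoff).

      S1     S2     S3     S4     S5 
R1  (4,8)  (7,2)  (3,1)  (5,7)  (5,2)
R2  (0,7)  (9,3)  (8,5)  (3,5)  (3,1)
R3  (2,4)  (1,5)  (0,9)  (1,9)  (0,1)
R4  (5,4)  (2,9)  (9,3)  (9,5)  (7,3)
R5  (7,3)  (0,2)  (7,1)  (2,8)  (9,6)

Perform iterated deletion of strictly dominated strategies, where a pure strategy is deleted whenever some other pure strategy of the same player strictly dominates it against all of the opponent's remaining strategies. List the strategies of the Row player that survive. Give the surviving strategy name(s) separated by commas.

Row R3 is eliminated: R1 beats it against every remaining column (S1: 4>2, S2: 7>1, S3: 3>0, S4: 5>1, S5: 5>0).
The Column player's strategy S3 is strictly dominated by S1 (R1: 8>1, R2: 7>5, R4: 4>3, R5: 3>1) and is removed.
For the Column player, S4 strictly dominates S5 on the remaining rows (R1: 7>2, R2: 5>1, R4: 5>3, R5: 8>6); eliminate S5.
Among the remaining strategies, none is strictly dominated by another pure strategy of the same player, so the elimination stops.
Surviving strategies — the Row player: {R1, R2, R4, R5}; the Column player: {S1, S2, S4}.

R1, R2, R4, R5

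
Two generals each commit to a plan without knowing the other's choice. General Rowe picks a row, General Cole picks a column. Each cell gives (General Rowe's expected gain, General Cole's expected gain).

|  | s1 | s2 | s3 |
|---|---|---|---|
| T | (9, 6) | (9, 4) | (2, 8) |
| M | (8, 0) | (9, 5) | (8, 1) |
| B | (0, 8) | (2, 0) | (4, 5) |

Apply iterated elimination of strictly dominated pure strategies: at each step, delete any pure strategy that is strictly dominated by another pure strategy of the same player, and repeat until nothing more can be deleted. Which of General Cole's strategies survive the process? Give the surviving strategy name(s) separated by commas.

General Rowe's strategy B is strictly dominated by M (s1: 8>0, s2: 9>2, s3: 8>4) and is removed.
For General Cole, s3 strictly dominates s1 on the remaining rows (T: 8>6, M: 1>0); eliminate s1.
Among the remaining strategies, none is strictly dominated by another pure strategy of the same player, so the elimination stops.
Surviving strategies — General Rowe: {T, M}; General Cole: {s2, s3}.

s2, s3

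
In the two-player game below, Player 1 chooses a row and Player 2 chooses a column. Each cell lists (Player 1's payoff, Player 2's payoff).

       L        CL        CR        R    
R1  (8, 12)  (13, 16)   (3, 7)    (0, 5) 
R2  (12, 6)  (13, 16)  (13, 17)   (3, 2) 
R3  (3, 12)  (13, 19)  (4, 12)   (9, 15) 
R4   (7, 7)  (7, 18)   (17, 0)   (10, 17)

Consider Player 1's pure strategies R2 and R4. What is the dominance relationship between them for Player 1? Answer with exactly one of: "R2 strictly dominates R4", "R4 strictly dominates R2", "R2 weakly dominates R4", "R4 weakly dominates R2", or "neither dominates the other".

Compare R2 to R4 across each opponent action: L: 12>7, CL: 13>7, CR: 13<17, R: 3<10.
R2 does better at L, CL but worse at CR, R; neither strategy dominates the other.

neither dominates the other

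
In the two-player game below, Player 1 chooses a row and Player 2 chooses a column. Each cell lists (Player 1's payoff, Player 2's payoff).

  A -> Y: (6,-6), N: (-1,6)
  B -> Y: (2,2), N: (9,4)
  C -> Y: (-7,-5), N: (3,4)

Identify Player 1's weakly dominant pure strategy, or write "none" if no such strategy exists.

A fails to dominate B at N (-1<9).
B fails to dominate A at Y (2<6).
C fails to dominate A at Y (-7<6).
No single strategy dominates all the others.

none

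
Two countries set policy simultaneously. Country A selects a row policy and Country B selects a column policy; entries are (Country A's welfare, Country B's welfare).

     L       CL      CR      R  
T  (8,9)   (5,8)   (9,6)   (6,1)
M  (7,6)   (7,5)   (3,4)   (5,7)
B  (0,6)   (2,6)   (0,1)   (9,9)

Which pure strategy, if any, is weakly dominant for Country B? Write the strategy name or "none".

L fails to dominate R at M (6<7).
CL fails to dominate L at T (8<9).
CR fails to dominate L at T (6<9).
R fails to dominate L at T (1<9).
No single strategy dominates all the others.

none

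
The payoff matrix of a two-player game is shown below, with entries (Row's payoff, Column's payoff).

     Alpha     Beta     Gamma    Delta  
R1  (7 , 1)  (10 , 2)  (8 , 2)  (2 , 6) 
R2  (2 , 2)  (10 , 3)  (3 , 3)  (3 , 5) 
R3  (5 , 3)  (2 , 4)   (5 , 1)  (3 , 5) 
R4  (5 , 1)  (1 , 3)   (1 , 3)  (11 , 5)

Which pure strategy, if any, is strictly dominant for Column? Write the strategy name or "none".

Delta

Delta vs Alpha: R1: 6>1, R2: 5>2, R3: 5>3, R4: 5>1.
Delta vs Beta: R1: 6>2, R2: 5>3, R3: 5>4, R4: 5>3.
Delta vs Gamma: R1: 6>2, R2: 5>3, R3: 5>1, R4: 5>3.
Delta strictly beats every other strategy against every opponent action, so it is strictly dominant.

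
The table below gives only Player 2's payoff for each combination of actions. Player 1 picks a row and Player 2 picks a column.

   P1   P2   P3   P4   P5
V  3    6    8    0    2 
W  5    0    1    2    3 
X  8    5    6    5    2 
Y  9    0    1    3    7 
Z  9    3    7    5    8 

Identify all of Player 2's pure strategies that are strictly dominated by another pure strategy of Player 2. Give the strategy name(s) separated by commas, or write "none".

P2, P4, P5

P1: no other strategy beats it everywhere (P2 at W (5>0); P3 at W (5>1); P4 at V (3>0); P5 at V (3>2)).
P2: dominated, since P3 does at least as well everywhere (V: 8>6, W: 1>0, X: 6>5, Y: 1>0, Z: 7>3).
P3: no other strategy beats it everywhere (P1 at V (8>3); P2 at V (8>6); P4 at V (8>0); P5 at V (8>2)).
P4 is strictly dominated by P1 (V: 3>0, W: 5>2, X: 8>5, Y: 9>3, Z: 9>5).
P1 strictly dominates P5 — V: 3>2, W: 5>3, X: 8>2, Y: 9>7, Z: 9>8.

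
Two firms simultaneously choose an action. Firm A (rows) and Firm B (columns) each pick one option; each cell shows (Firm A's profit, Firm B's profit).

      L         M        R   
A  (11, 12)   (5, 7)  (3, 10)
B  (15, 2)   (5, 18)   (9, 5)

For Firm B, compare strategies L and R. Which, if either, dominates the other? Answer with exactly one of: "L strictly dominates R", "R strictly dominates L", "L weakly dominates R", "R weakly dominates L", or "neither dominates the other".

neither dominates the other

Compare L to R across every action of Firm A: A: 12>10, B: 2<5.
L does better at A but worse at B; neither strategy dominates the other.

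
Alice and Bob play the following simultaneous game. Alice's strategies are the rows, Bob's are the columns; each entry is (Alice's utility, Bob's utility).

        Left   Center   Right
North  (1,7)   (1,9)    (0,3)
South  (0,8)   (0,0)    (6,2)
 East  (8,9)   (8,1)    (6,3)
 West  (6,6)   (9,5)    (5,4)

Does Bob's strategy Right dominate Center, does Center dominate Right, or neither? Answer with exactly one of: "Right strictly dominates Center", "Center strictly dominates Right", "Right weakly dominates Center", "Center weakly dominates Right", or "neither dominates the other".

Compare Right to Center across each choice by Alice: North: 3<9, South: 2>0, East: 3>1, West: 4<5.
Right does better at South, East but worse at North, West; neither strategy dominates the other.

neither dominates the other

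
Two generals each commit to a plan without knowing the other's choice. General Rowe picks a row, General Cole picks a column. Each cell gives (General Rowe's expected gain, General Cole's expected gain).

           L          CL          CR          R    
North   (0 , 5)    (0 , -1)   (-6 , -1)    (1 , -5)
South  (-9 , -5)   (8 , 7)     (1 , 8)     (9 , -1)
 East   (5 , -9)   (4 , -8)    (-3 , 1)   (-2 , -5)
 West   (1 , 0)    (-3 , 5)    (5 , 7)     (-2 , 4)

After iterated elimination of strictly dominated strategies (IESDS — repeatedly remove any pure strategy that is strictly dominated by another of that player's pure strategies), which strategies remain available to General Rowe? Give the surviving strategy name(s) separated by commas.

West

Column R is eliminated: CR beats it against every remaining row (North: -1>-5, South: 8>-1, East: 1>-5, West: 7>4).
Row North is eliminated: East beats it against every remaining column (L: 5>0, CL: 4>0, CR: -3>-6).
General Cole's strategy L is strictly dominated by CL (South: 7>-5, East: -8>-9, West: 5>0) and is removed.
General Rowe's strategy East is strictly dominated by South (CL: 8>4, CR: 1>-3) and is removed.
General Cole's strategy CL is strictly dominated by CR (South: 8>7, West: 7>5) and is removed.
For General Rowe, West strictly dominates South on the remaining columns (CR: 5>1); eliminate South.
Among the remaining strategies, none is strictly dominated by another pure strategy of the same player, so the elimination stops.
Surviving strategies — General Rowe: {West}; General Cole: {CR}.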